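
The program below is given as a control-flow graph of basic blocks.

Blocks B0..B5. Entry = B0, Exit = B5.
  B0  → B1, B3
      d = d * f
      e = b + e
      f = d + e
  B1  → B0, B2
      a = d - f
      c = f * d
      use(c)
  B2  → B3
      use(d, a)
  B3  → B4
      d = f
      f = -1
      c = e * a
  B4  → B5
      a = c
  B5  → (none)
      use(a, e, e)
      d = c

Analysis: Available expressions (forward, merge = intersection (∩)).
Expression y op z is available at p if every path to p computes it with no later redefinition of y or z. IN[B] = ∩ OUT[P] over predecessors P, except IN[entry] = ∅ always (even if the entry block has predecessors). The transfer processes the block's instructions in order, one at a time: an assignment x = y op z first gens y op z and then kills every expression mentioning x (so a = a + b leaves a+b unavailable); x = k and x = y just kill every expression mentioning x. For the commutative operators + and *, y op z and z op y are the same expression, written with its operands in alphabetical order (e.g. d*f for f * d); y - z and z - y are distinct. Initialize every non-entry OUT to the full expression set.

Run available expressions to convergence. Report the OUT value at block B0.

Fixpoint table:
  B0:  IN={}  OUT={d+e}
  B1:  IN={d+e}  OUT={d*f, d+e, d-f}
  B2:  IN={d*f, d+e, d-f}  OUT={d*f, d+e, d-f}
  B3:  IN={d+e}  OUT={a*e}
  B4:  IN={a*e}  OUT={}
  B5:  IN={}  OUT={}

Merge at B0 (entry node, so the boundary value {} is joined with the incoming edge(s)): IN[B0] = {} ∩ OUT[B1] = {}
Applying B0's transfer function to that IN value gives OUT[B0] (row B0 above).

Answer: {d+e}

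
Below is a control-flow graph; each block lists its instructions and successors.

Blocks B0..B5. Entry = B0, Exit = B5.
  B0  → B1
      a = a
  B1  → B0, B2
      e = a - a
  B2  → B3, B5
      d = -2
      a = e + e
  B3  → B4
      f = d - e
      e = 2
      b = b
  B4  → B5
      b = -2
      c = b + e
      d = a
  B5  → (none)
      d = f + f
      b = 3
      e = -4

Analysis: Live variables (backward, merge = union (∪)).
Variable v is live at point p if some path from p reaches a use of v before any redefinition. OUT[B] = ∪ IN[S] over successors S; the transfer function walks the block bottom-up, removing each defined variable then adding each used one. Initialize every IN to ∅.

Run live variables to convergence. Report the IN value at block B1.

Answer: {a, b, f}

Working:
Fixpoint table:
  B0:  IN={a, b, f}  OUT={a, b, f}
  B1:  IN={a, b, f}  OUT={a, b, e, f}
  B2:  IN={b, e, f}  OUT={a, b, d, e, f}
  B3:  IN={a, b, d, e}  OUT={a, e, f}
  B4:  IN={a, e, f}  OUT={f}
  B5:  IN={f}  OUT={}

Merge at B1: OUT[B1] = IN[B0] ⊔ IN[B2] = {a, b, e, f}
Applying B1's transfer function to that OUT value gives IN[B1] (row B1 above).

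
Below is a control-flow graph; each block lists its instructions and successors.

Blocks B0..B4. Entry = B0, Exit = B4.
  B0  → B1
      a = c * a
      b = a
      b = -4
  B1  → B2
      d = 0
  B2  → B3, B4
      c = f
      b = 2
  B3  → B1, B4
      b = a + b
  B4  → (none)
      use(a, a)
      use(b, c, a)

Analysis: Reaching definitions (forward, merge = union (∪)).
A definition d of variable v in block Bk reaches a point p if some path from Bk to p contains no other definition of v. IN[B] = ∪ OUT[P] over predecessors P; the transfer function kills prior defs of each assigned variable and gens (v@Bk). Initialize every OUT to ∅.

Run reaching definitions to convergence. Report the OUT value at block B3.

Converged values:
  B0: | IN={} | OUT={a@B0, b@B0}
  B1: | IN={a@B0, b@B0, b@B3, c@B2, d@B1} | OUT={a@B0, b@B0, b@B3, c@B2, d@B1}
  B2: | IN={a@B0, b@B0, b@B3, c@B2, d@B1} | OUT={a@B0, b@B2, c@B2, d@B1}
  B3: | IN={a@B0, b@B2, c@B2, d@B1} | OUT={a@B0, b@B3, c@B2, d@B1}
  B4: | IN={a@B0, b@B2, b@B3, c@B2, d@B1} | OUT={a@B0, b@B2, b@B3, c@B2, d@B1}

Merge at B3: IN[B3] = OUT[B2] = {a@B0, b@B2, c@B2, d@B1}
Applying B3's transfer function to that IN value gives OUT[B3] (row B3 above).

Answer: {a@B0, b@B3, c@B2, d@B1}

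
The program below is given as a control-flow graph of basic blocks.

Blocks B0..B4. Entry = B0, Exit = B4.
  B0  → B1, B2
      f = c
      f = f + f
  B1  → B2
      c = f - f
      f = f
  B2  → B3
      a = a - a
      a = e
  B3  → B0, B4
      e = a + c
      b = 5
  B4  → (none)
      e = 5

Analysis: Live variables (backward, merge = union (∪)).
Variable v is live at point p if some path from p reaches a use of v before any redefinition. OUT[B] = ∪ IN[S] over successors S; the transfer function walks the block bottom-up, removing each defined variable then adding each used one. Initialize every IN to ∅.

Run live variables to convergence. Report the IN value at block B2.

Fixpoint table:
  B0:   IN={a, c, e}   OUT={a, c, e, f}
  B1:   IN={a, e, f}   OUT={a, c, e}
  B2:   IN={a, c, e}   OUT={a, c}
  B3:   IN={a, c}   OUT={a, c, e}
  B4:   IN={}   OUT={}

Merge at B2: OUT[B2] = IN[B3] = {a, c}
Applying B2's transfer function to that OUT value gives IN[B2] (row B2 above).

Answer: {a, c, e}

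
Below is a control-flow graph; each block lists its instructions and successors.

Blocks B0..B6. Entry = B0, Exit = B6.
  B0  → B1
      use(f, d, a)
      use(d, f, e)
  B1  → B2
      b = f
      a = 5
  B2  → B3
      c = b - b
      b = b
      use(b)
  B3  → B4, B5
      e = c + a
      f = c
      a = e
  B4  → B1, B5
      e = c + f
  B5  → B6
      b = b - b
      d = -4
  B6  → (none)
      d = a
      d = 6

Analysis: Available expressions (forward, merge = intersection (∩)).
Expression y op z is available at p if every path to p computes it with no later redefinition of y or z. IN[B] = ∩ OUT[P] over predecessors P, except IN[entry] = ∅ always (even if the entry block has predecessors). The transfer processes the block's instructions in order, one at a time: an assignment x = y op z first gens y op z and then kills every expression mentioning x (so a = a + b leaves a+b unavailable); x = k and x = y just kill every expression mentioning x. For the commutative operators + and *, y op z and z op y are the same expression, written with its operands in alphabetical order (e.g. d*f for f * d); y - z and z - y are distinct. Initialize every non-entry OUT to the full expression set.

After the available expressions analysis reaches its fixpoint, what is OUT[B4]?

Per-block solution:
  B0:   IN={}   OUT={}
  B1:   IN={}   OUT={}
  B2:   IN={}   OUT={}
  B3:   IN={}   OUT={}
  B4:   IN={}   OUT={c+f}
  B5:   IN={}   OUT={}
  B6:   IN={}   OUT={}

Merge at B4: IN[B4] = OUT[B3] = {}
Applying B4's transfer function to that IN value gives OUT[B4] (row B4 above).

Answer: {c+f}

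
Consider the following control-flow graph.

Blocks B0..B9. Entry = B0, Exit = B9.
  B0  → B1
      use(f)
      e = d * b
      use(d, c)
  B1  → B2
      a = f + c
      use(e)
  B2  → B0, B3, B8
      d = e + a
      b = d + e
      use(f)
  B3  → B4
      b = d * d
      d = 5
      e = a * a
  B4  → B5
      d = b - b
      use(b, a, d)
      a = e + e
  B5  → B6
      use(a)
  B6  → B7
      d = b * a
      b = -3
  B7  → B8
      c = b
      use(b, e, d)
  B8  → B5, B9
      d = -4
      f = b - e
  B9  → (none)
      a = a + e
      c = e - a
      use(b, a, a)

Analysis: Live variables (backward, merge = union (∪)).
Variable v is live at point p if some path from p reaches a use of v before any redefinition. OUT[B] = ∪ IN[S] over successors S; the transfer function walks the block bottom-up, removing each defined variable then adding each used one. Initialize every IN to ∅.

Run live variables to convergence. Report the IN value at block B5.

Per-block solution:
  B0:  IN={b, c, d, f}  OUT={c, e, f}
  B1:  IN={c, e, f}  OUT={a, c, e, f}
  B2:  IN={a, c, e, f}  OUT={a, b, c, d, e, f}
  B3:  IN={a, d}  OUT={a, b, e}
  B4:  IN={a, b, e}  OUT={a, b, e}
  B5:  IN={a, b, e}  OUT={a, b, e}
  B6:  IN={a, b, e}  OUT={a, b, d, e}
  B7:  IN={a, b, d, e}  OUT={a, b, e}
  B8:  IN={a, b, e}  OUT={a, b, e}
  B9:  IN={a, b, e}  OUT={}

Merge at B5: OUT[B5] = IN[B6] = {a, b, e}
Applying B5's transfer function to that OUT value gives IN[B5] (row B5 above).

Answer: {a, b, e}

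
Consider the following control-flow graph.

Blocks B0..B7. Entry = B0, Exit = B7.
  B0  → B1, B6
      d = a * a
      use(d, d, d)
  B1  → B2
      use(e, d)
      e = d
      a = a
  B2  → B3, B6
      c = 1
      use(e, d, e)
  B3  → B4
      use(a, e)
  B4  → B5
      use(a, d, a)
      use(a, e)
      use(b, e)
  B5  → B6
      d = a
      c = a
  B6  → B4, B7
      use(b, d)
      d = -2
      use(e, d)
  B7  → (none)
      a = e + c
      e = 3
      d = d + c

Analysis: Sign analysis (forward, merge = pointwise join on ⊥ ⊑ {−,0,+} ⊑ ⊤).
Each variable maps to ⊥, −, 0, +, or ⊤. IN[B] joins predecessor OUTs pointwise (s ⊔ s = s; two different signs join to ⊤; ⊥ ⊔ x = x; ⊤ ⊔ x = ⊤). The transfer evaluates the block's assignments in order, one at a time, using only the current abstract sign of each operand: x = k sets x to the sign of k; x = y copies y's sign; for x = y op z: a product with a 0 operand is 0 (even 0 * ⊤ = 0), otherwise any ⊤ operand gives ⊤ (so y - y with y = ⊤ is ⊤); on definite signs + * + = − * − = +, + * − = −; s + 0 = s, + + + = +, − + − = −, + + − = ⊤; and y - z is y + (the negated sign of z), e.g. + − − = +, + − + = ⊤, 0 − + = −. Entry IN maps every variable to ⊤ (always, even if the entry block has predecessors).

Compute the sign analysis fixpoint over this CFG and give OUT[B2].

Per-block solution:
  B0:   IN=(all ⊤)   OUT=(all ⊤)
  B1:   IN=(all ⊤)   OUT=(all ⊤)
  B2:   IN=(all ⊤)   OUT={c:+; rest ⊤}
  B3:   IN={c:+; rest ⊤}   OUT={c:+; rest ⊤}
  B4:   IN=(all ⊤)   OUT=(all ⊤)
  B5:   IN=(all ⊤)   OUT=(all ⊤)
  B6:   IN=(all ⊤)   OUT={d:-; rest ⊤}
  B7:   IN={d:-; rest ⊤}   OUT={e:+; rest ⊤}

Merge at B2: IN[B2] = OUT[B1] = {a: ⊤, b: ⊤, c: ⊤, d: ⊤, e: ⊤, f: ⊤}
Applying B2's transfer function to that IN value gives OUT[B2] (row B2 above).

Answer: {a: ⊤, b: ⊤, c: +, d: ⊤, e: ⊤, f: ⊤}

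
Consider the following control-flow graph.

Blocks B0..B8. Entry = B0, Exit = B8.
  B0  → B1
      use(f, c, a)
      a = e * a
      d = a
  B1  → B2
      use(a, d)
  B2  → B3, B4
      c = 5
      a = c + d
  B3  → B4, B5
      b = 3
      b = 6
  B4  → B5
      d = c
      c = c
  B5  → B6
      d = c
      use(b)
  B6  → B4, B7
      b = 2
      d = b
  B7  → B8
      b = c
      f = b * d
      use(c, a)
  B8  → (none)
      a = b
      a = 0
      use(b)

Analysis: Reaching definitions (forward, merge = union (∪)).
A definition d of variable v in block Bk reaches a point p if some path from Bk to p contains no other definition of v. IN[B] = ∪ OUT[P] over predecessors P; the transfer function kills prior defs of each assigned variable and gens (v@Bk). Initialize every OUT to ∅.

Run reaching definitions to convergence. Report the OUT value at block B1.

Per-block solution:
  B0: | IN={} | OUT={a@B0, d@B0}
  B1: | IN={a@B0, d@B0} | OUT={a@B0, d@B0}
  B2: | IN={a@B0, d@B0} | OUT={a@B2, c@B2, d@B0}
  B3: | IN={a@B2, c@B2, d@B0} | OUT={a@B2, b@B3, c@B2, d@B0}
  B4: | IN={a@B2, b@B3, b@B6, c@B2, c@B4, d@B0, d@B6} | OUT={a@B2, b@B3, b@B6, c@B4, d@B4}
  B5: | IN={a@B2, b@B3, b@B6, c@B2, c@B4, d@B0, d@B4} | OUT={a@B2, b@B3, b@B6, c@B2, c@B4, d@B5}
  B6: | IN={a@B2, b@B3, b@B6, c@B2, c@B4, d@B5} | OUT={a@B2, b@B6, c@B2, c@B4, d@B6}
  B7: | IN={a@B2, b@B6, c@B2, c@B4, d@B6} | OUT={a@B2, b@B7, c@B2, c@B4, d@B6, f@B7}
  B8: | IN={a@B2, b@B7, c@B2, c@B4, d@B6, f@B7} | OUT={a@B8, b@B7, c@B2, c@B4, d@B6, f@B7}

Merge at B1: IN[B1] = OUT[B0] = {a@B0, d@B0}
Applying B1's transfer function to that IN value gives OUT[B1] (row B1 above).

Answer: {a@B0, d@B0}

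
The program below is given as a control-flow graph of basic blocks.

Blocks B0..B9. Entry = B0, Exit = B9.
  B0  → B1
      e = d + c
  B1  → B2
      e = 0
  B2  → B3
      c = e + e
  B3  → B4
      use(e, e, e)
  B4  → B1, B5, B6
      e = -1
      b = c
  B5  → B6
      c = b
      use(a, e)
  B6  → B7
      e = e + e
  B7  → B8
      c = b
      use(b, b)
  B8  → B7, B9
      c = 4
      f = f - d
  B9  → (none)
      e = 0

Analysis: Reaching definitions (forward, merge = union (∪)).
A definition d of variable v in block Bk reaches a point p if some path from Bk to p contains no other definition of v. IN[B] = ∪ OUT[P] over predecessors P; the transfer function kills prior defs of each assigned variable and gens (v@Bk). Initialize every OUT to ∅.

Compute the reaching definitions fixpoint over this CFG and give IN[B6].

Converged values:
  B0:   IN={}   OUT={e@B0}
  B1:   IN={b@B4, c@B2, e@B0, e@B4}   OUT={b@B4, c@B2, e@B1}
  B2:   IN={b@B4, c@B2, e@B1}   OUT={b@B4, c@B2, e@B1}
  B3:   IN={b@B4, c@B2, e@B1}   OUT={b@B4, c@B2, e@B1}
  B4:   IN={b@B4, c@B2, e@B1}   OUT={b@B4, c@B2, e@B4}
  B5:   IN={b@B4, c@B2, e@B4}   OUT={b@B4, c@B5, e@B4}
  B6:   IN={b@B4, c@B2, c@B5, e@B4}   OUT={b@B4, c@B2, c@B5, e@B6}
  B7:   IN={b@B4, c@B2, c@B5, c@B8, e@B6, f@B8}   OUT={b@B4, c@B7, e@B6, f@B8}
  B8:   IN={b@B4, c@B7, e@B6, f@B8}   OUT={b@B4, c@B8, e@B6, f@B8}
  B9:   IN={b@B4, c@B8, e@B6, f@B8}   OUT={b@B4, c@B8, e@B9, f@B8}

Merge at B6: IN[B6] = OUT[B4] ⊔ OUT[B5] = {b@B4, c@B2, c@B5, e@B4}

Answer: {b@B4, c@B2, c@B5, e@B4}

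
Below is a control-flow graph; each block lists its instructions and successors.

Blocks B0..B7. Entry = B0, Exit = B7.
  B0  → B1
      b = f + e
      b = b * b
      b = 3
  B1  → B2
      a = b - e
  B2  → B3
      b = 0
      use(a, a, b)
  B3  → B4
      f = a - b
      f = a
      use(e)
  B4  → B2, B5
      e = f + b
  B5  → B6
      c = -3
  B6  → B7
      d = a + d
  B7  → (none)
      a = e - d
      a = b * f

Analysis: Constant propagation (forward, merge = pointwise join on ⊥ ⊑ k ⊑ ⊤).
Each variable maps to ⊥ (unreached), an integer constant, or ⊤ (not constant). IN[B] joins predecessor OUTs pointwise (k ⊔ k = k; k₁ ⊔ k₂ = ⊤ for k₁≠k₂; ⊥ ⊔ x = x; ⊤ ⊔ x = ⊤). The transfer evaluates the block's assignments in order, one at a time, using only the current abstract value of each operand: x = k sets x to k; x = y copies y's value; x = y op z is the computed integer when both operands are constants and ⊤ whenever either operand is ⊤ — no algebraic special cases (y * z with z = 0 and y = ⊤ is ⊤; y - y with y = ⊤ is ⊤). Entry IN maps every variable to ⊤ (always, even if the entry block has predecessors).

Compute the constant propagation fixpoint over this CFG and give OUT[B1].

Converged values:
  B0: | IN=(all ⊤) | OUT={b:3; rest ⊤}
  B1: | IN={b:3; rest ⊤} | OUT={b:3; rest ⊤}
  B2: | IN=(all ⊤) | OUT={b:0; rest ⊤}
  B3: | IN={b:0; rest ⊤} | OUT={b:0; rest ⊤}
  B4: | IN={b:0; rest ⊤} | OUT={b:0; rest ⊤}
  B5: | IN={b:0; rest ⊤} | OUT={b:0, c:-3; rest ⊤}
  B6: | IN={b:0, c:-3; rest ⊤} | OUT={b:0, c:-3; rest ⊤}
  B7: | IN={b:0, c:-3; rest ⊤} | OUT={b:0, c:-3; rest ⊤}

Merge at B1: IN[B1] = OUT[B0] = {a: ⊤, b: 3, c: ⊤, d: ⊤, e: ⊤, f: ⊤}
Applying B1's transfer function to that IN value gives OUT[B1] (row B1 above).

Answer: {a: ⊤, b: 3, c: ⊤, d: ⊤, e: ⊤, f: ⊤}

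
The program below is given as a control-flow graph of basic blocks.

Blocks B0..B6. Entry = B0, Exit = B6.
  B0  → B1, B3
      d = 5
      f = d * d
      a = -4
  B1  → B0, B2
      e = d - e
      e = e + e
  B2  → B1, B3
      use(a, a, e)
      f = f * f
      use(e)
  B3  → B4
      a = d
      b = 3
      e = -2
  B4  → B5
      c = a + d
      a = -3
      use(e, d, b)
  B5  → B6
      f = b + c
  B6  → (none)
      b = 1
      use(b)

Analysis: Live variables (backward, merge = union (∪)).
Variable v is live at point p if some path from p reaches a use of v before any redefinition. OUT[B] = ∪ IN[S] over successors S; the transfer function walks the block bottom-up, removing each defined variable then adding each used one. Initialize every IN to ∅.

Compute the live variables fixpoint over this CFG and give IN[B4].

Per-block solution:
  B0:   IN={e}   OUT={a, d, e, f}
  B1:   IN={a, d, e, f}   OUT={a, d, e, f}
  B2:   IN={a, d, e, f}   OUT={a, d, e, f}
  B3:   IN={d}   OUT={a, b, d, e}
  B4:   IN={a, b, d, e}   OUT={b, c}
  B5:   IN={b, c}   OUT={}
  B6:   IN={}   OUT={}

Merge at B4: OUT[B4] = IN[B5] = {b, c}
Applying B4's transfer function to that OUT value gives IN[B4] (row B4 above).

Answer: {a, b, d, e}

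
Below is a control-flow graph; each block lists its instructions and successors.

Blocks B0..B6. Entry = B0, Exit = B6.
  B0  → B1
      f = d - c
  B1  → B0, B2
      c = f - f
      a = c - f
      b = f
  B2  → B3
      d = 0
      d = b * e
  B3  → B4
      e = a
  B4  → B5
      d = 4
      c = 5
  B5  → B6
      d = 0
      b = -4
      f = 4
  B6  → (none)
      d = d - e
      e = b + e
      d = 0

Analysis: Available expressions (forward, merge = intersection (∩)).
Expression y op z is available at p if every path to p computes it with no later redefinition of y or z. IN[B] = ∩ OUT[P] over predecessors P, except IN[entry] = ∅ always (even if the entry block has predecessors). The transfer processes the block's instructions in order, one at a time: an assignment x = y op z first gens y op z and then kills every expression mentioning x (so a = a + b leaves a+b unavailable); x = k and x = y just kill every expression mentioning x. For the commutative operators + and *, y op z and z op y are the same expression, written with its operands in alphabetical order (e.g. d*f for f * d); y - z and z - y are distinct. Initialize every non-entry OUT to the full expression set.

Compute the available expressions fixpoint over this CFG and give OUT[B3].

Per-block solution:
  B0:  IN={}  OUT={d-c}
  B1:  IN={d-c}  OUT={c-f, f-f}
  B2:  IN={c-f, f-f}  OUT={b*e, c-f, f-f}
  B3:  IN={b*e, c-f, f-f}  OUT={c-f, f-f}
  B4:  IN={c-f, f-f}  OUT={f-f}
  B5:  IN={f-f}  OUT={}
  B6:  IN={}  OUT={}

Merge at B3: IN[B3] = OUT[B2] = {b*e, c-f, f-f}
Applying B3's transfer function to that IN value gives OUT[B3] (row B3 above).

Answer: {c-f, f-f}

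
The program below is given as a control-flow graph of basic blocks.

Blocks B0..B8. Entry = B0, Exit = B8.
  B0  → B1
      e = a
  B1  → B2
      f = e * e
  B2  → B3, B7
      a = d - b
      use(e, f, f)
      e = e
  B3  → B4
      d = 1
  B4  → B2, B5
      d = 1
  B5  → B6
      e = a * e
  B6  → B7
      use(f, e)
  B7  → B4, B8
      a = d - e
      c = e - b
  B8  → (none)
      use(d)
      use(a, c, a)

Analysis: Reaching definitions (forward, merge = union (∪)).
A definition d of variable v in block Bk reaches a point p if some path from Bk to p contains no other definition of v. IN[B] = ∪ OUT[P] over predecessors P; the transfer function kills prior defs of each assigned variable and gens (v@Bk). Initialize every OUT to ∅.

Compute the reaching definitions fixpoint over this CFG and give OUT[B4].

Answer: {a@B2, a@B7, c@B7, d@B4, e@B2, e@B5, f@B1}

Working:
Fixpoint table:
  B0: | IN={} | OUT={e@B0}
  B1: | IN={e@B0} | OUT={e@B0, f@B1}
  B2: | IN={a@B2, a@B7, c@B7, d@B4, e@B0, e@B2, e@B5, f@B1} | OUT={a@B2, c@B7, d@B4, e@B2, f@B1}
  B3: | IN={a@B2, c@B7, d@B4, e@B2, f@B1} | OUT={a@B2, c@B7, d@B3, e@B2, f@B1}
  B4: | IN={a@B2, a@B7, c@B7, d@B3, d@B4, e@B2, e@B5, f@B1} | OUT={a@B2, a@B7, c@B7, d@B4, e@B2, e@B5, f@B1}
  B5: | IN={a@B2, a@B7, c@B7, d@B4, e@B2, e@B5, f@B1} | OUT={a@B2, a@B7, c@B7, d@B4, e@B5, f@B1}
  B6: | IN={a@B2, a@B7, c@B7, d@B4, e@B5, f@B1} | OUT={a@B2, a@B7, c@B7, d@B4, e@B5, f@B1}
  B7: | IN={a@B2, a@B7, c@B7, d@B4, e@B2, e@B5, f@B1} | OUT={a@B7, c@B7, d@B4, e@B2, e@B5, f@B1}
  B8: | IN={a@B7, c@B7, d@B4, e@B2, e@B5, f@B1} | OUT={a@B7, c@B7, d@B4, e@B2, e@B5, f@B1}

Merge at B4: IN[B4] = OUT[B3] ⊔ OUT[B7] = {a@B2, a@B7, c@B7, d@B3, d@B4, e@B2, e@B5, f@B1}
Applying B4's transfer function to that IN value gives OUT[B4] (row B4 above).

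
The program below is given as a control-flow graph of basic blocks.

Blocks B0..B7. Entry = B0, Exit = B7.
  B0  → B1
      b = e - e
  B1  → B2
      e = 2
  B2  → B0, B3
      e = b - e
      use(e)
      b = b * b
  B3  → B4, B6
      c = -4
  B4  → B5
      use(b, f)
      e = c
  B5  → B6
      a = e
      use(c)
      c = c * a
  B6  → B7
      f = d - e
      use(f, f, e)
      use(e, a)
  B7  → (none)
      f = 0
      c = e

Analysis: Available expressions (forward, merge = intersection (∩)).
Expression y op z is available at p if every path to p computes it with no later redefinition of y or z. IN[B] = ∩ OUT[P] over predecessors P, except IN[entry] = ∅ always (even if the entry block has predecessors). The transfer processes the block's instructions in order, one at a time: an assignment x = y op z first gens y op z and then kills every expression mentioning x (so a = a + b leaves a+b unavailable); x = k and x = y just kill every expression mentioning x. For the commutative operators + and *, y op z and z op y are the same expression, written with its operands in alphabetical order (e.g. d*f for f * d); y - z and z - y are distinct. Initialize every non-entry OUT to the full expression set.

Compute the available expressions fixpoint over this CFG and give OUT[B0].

Answer: {e-e}

Working:
Fixpoint table:
  B0:   IN={}   OUT={e-e}
  B1:   IN={e-e}   OUT={}
  B2:   IN={}   OUT={}
  B3:   IN={}   OUT={}
  B4:   IN={}   OUT={}
  B5:   IN={}   OUT={}
  B6:   IN={}   OUT={d-e}
  B7:   IN={d-e}   OUT={d-e}

Merge at B0 (entry node, so the boundary value {} is joined with the incoming edge(s)): IN[B0] = {} ∩ OUT[B2] = {}
Applying B0's transfer function to that IN value gives OUT[B0] (row B0 above).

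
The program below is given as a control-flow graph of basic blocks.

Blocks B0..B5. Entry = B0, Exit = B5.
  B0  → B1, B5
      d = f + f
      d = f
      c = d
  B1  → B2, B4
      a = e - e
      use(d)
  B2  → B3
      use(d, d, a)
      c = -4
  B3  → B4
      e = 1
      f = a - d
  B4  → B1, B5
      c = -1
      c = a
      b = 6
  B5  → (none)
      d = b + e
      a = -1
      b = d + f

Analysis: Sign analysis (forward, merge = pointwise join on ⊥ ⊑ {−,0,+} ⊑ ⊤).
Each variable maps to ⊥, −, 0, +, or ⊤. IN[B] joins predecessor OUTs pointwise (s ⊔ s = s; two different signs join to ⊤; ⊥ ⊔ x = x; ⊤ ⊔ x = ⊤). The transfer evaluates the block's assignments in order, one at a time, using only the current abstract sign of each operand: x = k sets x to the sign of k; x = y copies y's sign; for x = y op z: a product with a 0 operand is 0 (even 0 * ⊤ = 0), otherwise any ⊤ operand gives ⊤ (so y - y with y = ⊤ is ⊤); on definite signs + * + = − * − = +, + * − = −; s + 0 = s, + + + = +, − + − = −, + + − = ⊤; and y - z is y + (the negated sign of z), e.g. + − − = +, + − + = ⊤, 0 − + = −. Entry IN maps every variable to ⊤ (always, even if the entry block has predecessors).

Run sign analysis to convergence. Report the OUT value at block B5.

Answer: {a: -, b: ⊤, c: ⊤, d: ⊤, e: ⊤, f: ⊤}

Working:
Converged values:
  B0: | IN=(all ⊤) | OUT=(all ⊤)
  B1: | IN=(all ⊤) | OUT=(all ⊤)
  B2: | IN=(all ⊤) | OUT={c:-; rest ⊤}
  B3: | IN={c:-; rest ⊤} | OUT={c:-, e:+; rest ⊤}
  B4: | IN=(all ⊤) | OUT={b:+; rest ⊤}
  B5: | IN=(all ⊤) | OUT={a:-; rest ⊤}

Merge at B5: IN[B5] = OUT[B0] ⊔ OUT[B4] = {a: ⊤, b: ⊤, c: ⊤, d: ⊤, e: ⊤, f: ⊤}
Applying B5's transfer function to that IN value gives OUT[B5] (row B5 above).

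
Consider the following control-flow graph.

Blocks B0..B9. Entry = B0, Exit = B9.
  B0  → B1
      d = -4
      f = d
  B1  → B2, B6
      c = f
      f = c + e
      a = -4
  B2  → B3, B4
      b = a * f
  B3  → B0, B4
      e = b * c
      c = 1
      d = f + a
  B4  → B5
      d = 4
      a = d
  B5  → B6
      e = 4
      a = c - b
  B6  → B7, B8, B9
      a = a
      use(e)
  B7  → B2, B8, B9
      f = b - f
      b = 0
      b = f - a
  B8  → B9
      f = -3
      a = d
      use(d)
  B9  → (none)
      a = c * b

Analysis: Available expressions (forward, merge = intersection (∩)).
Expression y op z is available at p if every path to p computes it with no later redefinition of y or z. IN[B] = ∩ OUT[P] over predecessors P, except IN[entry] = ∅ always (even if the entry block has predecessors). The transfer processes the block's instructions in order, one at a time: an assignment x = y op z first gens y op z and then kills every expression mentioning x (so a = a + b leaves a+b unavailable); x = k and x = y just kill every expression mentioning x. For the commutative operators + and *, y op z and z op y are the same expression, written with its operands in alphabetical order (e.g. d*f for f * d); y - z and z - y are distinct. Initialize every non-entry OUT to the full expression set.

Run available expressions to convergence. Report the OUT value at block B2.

Answer: {a*f}

Working:
Converged values:
  B0:   IN={}   OUT={}
  B1:   IN={}   OUT={c+e}
  B2:   IN={}   OUT={a*f}
  B3:   IN={a*f}   OUT={a*f, a+f}
  B4:   IN={a*f}   OUT={}
  B5:   IN={}   OUT={c-b}
  B6:   IN={}   OUT={}
  B7:   IN={}   OUT={f-a}
  B8:   IN={}   OUT={}
  B9:   IN={}   OUT={b*c}

Merge at B2: IN[B2] = OUT[B1] ∩ OUT[B7] = {}
Applying B2's transfer function to that IN value gives OUT[B2] (row B2 above).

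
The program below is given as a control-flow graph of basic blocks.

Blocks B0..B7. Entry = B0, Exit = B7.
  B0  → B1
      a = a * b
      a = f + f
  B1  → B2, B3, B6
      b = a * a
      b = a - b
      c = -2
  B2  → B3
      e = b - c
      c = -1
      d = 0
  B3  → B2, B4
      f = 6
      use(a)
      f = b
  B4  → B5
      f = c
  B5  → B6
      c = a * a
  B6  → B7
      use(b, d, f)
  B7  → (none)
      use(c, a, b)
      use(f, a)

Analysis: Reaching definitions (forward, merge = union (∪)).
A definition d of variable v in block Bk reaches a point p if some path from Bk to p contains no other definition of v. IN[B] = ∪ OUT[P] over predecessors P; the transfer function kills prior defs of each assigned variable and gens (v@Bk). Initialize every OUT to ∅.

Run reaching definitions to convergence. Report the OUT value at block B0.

Per-block solution:
  B0: | IN={} | OUT={a@B0}
  B1: | IN={a@B0} | OUT={a@B0, b@B1, c@B1}
  B2: | IN={a@B0, b@B1, c@B1, c@B2, d@B2, e@B2, f@B3} | OUT={a@B0, b@B1, c@B2, d@B2, e@B2, f@B3}
  B3: | IN={a@B0, b@B1, c@B1, c@B2, d@B2, e@B2, f@B3} | OUT={a@B0, b@B1, c@B1, c@B2, d@B2, e@B2, f@B3}
  B4: | IN={a@B0, b@B1, c@B1, c@B2, d@B2, e@B2, f@B3} | OUT={a@B0, b@B1, c@B1, c@B2, d@B2, e@B2, f@B4}
  B5: | IN={a@B0, b@B1, c@B1, c@B2, d@B2, e@B2, f@B4} | OUT={a@B0, b@B1, c@B5, d@B2, e@B2, f@B4}
  B6: | IN={a@B0, b@B1, c@B1, c@B5, d@B2, e@B2, f@B4} | OUT={a@B0, b@B1, c@B1, c@B5, d@B2, e@B2, f@B4}
  B7: | IN={a@B0, b@B1, c@B1, c@B5, d@B2, e@B2, f@B4} | OUT={a@B0, b@B1, c@B1, c@B5, d@B2, e@B2, f@B4}

B0 is the boundary node: IN[B0] = {}
Applying B0's transfer function to that IN value gives OUT[B0] (row B0 above).

Answer: {a@B0}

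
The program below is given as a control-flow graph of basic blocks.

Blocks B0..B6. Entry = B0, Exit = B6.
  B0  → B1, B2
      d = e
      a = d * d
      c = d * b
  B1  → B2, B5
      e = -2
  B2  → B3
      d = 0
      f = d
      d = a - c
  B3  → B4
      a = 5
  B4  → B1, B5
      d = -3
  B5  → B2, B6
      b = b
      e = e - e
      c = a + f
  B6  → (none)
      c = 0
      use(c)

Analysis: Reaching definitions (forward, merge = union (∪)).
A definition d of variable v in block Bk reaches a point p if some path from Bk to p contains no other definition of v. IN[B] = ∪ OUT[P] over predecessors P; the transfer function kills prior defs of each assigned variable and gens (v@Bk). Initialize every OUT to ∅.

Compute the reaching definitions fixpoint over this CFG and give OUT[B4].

Answer: {a@B3, b@B5, c@B0, c@B5, d@B4, e@B1, e@B5, f@B2}

Working:
Per-block solution:
  B0: | IN={} | OUT={a@B0, c@B0, d@B0}
  B1: | IN={a@B0, a@B3, b@B5, c@B0, c@B5, d@B0, d@B4, e@B1, e@B5, f@B2} | OUT={a@B0, a@B3, b@B5, c@B0, c@B5, d@B0, d@B4, e@B1, f@B2}
  B2: | IN={a@B0, a@B3, b@B5, c@B0, c@B5, d@B0, d@B4, e@B1, e@B5, f@B2} | OUT={a@B0, a@B3, b@B5, c@B0, c@B5, d@B2, e@B1, e@B5, f@B2}
  B3: | IN={a@B0, a@B3, b@B5, c@B0, c@B5, d@B2, e@B1, e@B5, f@B2} | OUT={a@B3, b@B5, c@B0, c@B5, d@B2, e@B1, e@B5, f@B2}
  B4: | IN={a@B3, b@B5, c@B0, c@B5, d@B2, e@B1, e@B5, f@B2} | OUT={a@B3, b@B5, c@B0, c@B5, d@B4, e@B1, e@B5, f@B2}
  B5: | IN={a@B0, a@B3, b@B5, c@B0, c@B5, d@B0, d@B4, e@B1, e@B5, f@B2} | OUT={a@B0, a@B3, b@B5, c@B5, d@B0, d@B4, e@B5, f@B2}
  B6: | IN={a@B0, a@B3, b@B5, c@B5, d@B0, d@B4, e@B5, f@B2} | OUT={a@B0, a@B3, b@B5, c@B6, d@B0, d@B4, e@B5, f@B2}

Merge at B4: IN[B4] = OUT[B3] = {a@B3, b@B5, c@B0, c@B5, d@B2, e@B1, e@B5, f@B2}
Applying B4's transfer function to that IN value gives OUT[B4] (row B4 above).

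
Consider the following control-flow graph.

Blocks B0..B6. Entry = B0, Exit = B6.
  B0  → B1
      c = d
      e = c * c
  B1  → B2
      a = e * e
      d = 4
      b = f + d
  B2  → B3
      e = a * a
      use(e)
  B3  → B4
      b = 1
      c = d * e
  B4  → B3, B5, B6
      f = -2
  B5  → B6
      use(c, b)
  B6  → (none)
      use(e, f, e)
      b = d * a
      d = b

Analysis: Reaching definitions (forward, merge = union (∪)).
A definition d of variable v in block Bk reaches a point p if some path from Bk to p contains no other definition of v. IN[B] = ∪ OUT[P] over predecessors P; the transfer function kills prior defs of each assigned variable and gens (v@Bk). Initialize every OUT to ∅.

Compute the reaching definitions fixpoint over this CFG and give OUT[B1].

Per-block solution:
  B0:   IN={}   OUT={c@B0, e@B0}
  B1:   IN={c@B0, e@B0}   OUT={a@B1, b@B1, c@B0, d@B1, e@B0}
  B2:   IN={a@B1, b@B1, c@B0, d@B1, e@B0}   OUT={a@B1, b@B1, c@B0, d@B1, e@B2}
  B3:   IN={a@B1, b@B1, b@B3, c@B0, c@B3, d@B1, e@B2, f@B4}   OUT={a@B1, b@B3, c@B3, d@B1, e@B2, f@B4}
  B4:   IN={a@B1, b@B3, c@B3, d@B1, e@B2, f@B4}   OUT={a@B1, b@B3, c@B3, d@B1, e@B2, f@B4}
  B5:   IN={a@B1, b@B3, c@B3, d@B1, e@B2, f@B4}   OUT={a@B1, b@B3, c@B3, d@B1, e@B2, f@B4}
  B6:   IN={a@B1, b@B3, c@B3, d@B1, e@B2, f@B4}   OUT={a@B1, b@B6, c@B3, d@B6, e@B2, f@B4}

Merge at B1: IN[B1] = OUT[B0] = {c@B0, e@B0}
Applying B1's transfer function to that IN value gives OUT[B1] (row B1 above).

Answer: {a@B1, b@B1, c@B0, d@B1, e@B0}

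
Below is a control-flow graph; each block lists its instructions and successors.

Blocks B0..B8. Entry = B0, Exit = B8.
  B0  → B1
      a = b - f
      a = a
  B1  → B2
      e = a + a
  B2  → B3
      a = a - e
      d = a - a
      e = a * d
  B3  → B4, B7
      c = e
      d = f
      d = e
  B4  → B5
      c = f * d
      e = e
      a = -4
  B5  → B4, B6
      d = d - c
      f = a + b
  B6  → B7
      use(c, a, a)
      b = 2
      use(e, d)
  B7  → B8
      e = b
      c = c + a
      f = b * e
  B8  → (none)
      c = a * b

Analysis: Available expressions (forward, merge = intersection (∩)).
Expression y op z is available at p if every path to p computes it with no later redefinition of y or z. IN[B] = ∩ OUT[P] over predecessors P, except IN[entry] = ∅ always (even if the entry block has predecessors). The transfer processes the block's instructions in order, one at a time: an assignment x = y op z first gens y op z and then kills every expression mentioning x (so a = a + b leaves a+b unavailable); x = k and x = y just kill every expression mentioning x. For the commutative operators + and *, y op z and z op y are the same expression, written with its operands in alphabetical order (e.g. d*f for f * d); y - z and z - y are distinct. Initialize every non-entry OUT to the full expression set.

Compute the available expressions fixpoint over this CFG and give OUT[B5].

Answer: {a+b}

Trace:
Per-block solution:
  B0:  IN={}  OUT={b-f}
  B1:  IN={b-f}  OUT={a+a, b-f}
  B2:  IN={a+a, b-f}  OUT={a*d, a-a, b-f}
  B3:  IN={a*d, a-a, b-f}  OUT={a-a, b-f}
  B4:  IN={}  OUT={d*f}
  B5:  IN={d*f}  OUT={a+b}
  B6:  IN={a+b}  OUT={}
  B7:  IN={}  OUT={b*e}
  B8:  IN={b*e}  OUT={a*b, b*e}

Merge at B5: IN[B5] = OUT[B4] = {d*f}
Applying B5's transfer function to that IN value gives OUT[B5] (row B5 above).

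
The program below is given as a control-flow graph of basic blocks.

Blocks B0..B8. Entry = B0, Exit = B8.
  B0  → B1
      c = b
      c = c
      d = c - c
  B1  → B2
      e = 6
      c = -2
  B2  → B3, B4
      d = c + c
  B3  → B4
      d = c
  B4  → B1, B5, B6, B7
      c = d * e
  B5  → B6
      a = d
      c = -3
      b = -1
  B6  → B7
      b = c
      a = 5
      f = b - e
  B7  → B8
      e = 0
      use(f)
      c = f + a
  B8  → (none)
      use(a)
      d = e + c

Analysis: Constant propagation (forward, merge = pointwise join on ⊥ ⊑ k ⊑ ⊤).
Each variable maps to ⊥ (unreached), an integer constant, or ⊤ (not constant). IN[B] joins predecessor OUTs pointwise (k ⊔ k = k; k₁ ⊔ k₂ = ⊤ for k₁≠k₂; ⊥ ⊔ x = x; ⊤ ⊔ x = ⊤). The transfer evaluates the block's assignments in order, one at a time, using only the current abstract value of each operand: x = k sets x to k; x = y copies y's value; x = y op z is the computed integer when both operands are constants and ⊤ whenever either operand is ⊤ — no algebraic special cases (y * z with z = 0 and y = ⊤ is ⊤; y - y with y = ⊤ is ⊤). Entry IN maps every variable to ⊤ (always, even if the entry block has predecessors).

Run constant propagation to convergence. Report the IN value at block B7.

Converged values:
  B0:  IN=(all ⊤)  OUT=(all ⊤)
  B1:  IN=(all ⊤)  OUT={c:-2, e:6; rest ⊤}
  B2:  IN={c:-2, e:6; rest ⊤}  OUT={c:-2, d:-4, e:6; rest ⊤}
  B3:  IN={c:-2, d:-4, e:6; rest ⊤}  OUT={c:-2, d:-2, e:6; rest ⊤}
  B4:  IN={c:-2, e:6; rest ⊤}  OUT={e:6; rest ⊤}
  B5:  IN={e:6; rest ⊤}  OUT={b:-1, c:-3, e:6; rest ⊤}
  B6:  IN={e:6; rest ⊤}  OUT={a:5, e:6; rest ⊤}
  B7:  IN={e:6; rest ⊤}  OUT={e:0; rest ⊤}
  B8:  IN={e:0; rest ⊤}  OUT={e:0; rest ⊤}

Merge at B7: IN[B7] = OUT[B4] ⊔ OUT[B6] = {a: ⊤, b: ⊤, c: ⊤, d: ⊤, e: 6, f: ⊤}

Answer: {a: ⊤, b: ⊤, c: ⊤, d: ⊤, e: 6, f: ⊤}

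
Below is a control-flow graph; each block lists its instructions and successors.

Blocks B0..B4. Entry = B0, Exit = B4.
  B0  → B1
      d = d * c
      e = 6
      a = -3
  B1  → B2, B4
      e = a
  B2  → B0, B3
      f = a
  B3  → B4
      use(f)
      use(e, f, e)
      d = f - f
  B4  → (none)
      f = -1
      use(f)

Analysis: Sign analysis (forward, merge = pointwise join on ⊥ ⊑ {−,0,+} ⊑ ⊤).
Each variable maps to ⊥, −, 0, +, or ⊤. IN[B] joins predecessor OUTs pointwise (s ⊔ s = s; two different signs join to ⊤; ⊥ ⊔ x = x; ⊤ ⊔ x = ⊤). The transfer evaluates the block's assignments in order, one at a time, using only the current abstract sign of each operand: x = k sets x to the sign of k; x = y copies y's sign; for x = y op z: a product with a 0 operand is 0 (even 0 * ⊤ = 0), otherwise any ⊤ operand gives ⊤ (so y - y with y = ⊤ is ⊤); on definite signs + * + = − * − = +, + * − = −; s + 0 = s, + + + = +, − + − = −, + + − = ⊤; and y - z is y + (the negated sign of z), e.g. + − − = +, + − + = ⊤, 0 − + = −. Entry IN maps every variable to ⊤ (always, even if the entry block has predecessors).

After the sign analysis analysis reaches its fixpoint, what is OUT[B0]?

Per-block solution:
  B0:   IN=(all ⊤)   OUT={a:-, e:+; rest ⊤}
  B1:   IN={a:-, e:+; rest ⊤}   OUT={a:-, e:-; rest ⊤}
  B2:   IN={a:-, e:-; rest ⊤}   OUT={a:-, e:-, f:-; rest ⊤}
  B3:   IN={a:-, e:-, f:-; rest ⊤}   OUT={a:-, e:-, f:-; rest ⊤}
  B4:   IN={a:-, e:-; rest ⊤}   OUT={a:-, e:-, f:-; rest ⊤}

Merge at B0 (entry node, so the boundary value (all ⊤) is joined with the incoming edge(s)): IN[B0] = (all ⊤) ⊔ OUT[B2] = {a: ⊤, b: ⊤, c: ⊤, d: ⊤, e: ⊤, f: ⊤}
Applying B0's transfer function to that IN value gives OUT[B0] (row B0 above).

Answer: {a: -, b: ⊤, c: ⊤, d: ⊤, e: +, f: ⊤}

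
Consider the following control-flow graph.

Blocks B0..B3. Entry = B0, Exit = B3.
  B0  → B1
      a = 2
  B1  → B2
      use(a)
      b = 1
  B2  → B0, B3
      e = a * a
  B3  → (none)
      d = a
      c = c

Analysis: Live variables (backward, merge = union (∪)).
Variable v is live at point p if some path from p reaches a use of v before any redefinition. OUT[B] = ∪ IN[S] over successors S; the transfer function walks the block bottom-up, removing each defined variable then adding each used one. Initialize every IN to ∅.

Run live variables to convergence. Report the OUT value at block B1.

Answer: {a, c}

Derivation:
Per-block solution:
  B0:  IN={c}  OUT={a, c}
  B1:  IN={a, c}  OUT={a, c}
  B2:  IN={a, c}  OUT={a, c}
  B3:  IN={a, c}  OUT={}

Merge at B1: OUT[B1] = IN[B2] = {a, c}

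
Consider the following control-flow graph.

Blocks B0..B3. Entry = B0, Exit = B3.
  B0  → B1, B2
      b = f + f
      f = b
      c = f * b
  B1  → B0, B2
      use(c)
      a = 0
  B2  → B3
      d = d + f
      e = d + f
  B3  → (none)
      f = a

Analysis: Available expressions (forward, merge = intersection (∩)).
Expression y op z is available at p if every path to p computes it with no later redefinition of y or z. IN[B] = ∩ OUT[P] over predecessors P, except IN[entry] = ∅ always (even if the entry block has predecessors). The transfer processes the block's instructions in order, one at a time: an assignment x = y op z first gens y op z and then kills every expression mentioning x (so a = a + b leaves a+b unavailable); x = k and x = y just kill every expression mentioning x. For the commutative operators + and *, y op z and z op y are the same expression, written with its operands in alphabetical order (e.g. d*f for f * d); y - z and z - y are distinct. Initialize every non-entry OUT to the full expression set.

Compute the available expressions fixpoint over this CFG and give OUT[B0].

Answer: {b*f}

Derivation:
Converged values:
  B0:  IN={}  OUT={b*f}
  B1:  IN={b*f}  OUT={b*f}
  B2:  IN={b*f}  OUT={b*f, d+f}
  B3:  IN={b*f, d+f}  OUT={}

Merge at B0 (entry node, so the boundary value {} is joined with the incoming edge(s)): IN[B0] = {} ∩ OUT[B1] = {}
Applying B0's transfer function to that IN value gives OUT[B0] (row B0 above).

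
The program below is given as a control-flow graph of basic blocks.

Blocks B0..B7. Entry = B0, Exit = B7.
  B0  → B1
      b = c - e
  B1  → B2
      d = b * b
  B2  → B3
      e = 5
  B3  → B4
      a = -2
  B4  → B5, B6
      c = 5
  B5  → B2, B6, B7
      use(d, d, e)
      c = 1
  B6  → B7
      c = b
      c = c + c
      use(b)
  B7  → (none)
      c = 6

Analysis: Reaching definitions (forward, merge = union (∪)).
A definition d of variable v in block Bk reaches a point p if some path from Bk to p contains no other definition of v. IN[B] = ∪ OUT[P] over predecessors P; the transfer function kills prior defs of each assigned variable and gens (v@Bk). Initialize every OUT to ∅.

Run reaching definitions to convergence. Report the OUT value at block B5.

Converged values:
  B0:   IN={}   OUT={b@B0}
  B1:   IN={b@B0}   OUT={b@B0, d@B1}
  B2:   IN={a@B3, b@B0, c@B5, d@B1, e@B2}   OUT={a@B3, b@B0, c@B5, d@B1, e@B2}
  B3:   IN={a@B3, b@B0, c@B5, d@B1, e@B2}   OUT={a@B3, b@B0, c@B5, d@B1, e@B2}
  B4:   IN={a@B3, b@B0, c@B5, d@B1, e@B2}   OUT={a@B3, b@B0, c@B4, d@B1, e@B2}
  B5:   IN={a@B3, b@B0, c@B4, d@B1, e@B2}   OUT={a@B3, b@B0, c@B5, d@B1, e@B2}
  B6:   IN={a@B3, b@B0, c@B4, c@B5, d@B1, e@B2}   OUT={a@B3, b@B0, c@B6, d@B1, e@B2}
  B7:   IN={a@B3, b@B0, c@B5, c@B6, d@B1, e@B2}   OUT={a@B3, b@B0, c@B7, d@B1, e@B2}

Merge at B5: IN[B5] = OUT[B4] = {a@B3, b@B0, c@B4, d@B1, e@B2}
Applying B5's transfer function to that IN value gives OUT[B5] (row B5 above).

Answer: {a@B3, b@B0, c@B5, d@B1, e@B2}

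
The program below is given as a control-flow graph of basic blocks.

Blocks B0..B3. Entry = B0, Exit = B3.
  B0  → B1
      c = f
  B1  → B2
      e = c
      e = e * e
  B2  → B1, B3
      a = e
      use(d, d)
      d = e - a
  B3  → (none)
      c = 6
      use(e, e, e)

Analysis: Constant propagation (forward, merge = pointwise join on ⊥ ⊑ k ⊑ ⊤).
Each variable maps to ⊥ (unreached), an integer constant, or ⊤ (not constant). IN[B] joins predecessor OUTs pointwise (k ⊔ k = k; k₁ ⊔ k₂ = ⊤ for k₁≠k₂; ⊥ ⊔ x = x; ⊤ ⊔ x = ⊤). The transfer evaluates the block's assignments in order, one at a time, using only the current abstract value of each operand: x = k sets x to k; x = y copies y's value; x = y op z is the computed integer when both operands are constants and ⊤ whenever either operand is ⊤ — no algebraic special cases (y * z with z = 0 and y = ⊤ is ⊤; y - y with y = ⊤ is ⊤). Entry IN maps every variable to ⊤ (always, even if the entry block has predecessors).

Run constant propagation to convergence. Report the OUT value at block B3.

Per-block solution:
  B0:  IN=(all ⊤)  OUT=(all ⊤)
  B1:  IN=(all ⊤)  OUT=(all ⊤)
  B2:  IN=(all ⊤)  OUT=(all ⊤)
  B3:  IN=(all ⊤)  OUT={c:6; rest ⊤}

Merge at B3: IN[B3] = OUT[B2] = {a: ⊤, b: ⊤, c: ⊤, d: ⊤, e: ⊤, f: ⊤}
Applying B3's transfer function to that IN value gives OUT[B3] (row B3 above).

Answer: {a: ⊤, b: ⊤, c: 6, d: ⊤, e: ⊤, f: ⊤}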